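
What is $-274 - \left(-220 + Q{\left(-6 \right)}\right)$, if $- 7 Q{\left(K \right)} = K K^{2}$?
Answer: $- \frac{594}{7} \approx -84.857$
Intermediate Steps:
$Q{\left(K \right)} = - \frac{K^{3}}{7}$ ($Q{\left(K \right)} = - \frac{K K^{2}}{7} = - \frac{K^{3}}{7}$)
$-274 - \left(-220 + Q{\left(-6 \right)}\right) = -274 + \left(220 - - \frac{\left(-6\right)^{3}}{7}\right) = -274 + \left(220 - \left(- \frac{1}{7}\right) \left(-216\right)\right) = -274 + \left(220 - \frac{216}{7}\right) = -274 + \frac{1324}{7} = - \frac{594}{7}$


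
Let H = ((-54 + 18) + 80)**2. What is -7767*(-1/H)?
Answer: 7767/1936 ≈ 4.0119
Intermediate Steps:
H = 1936 (H = (-36 + 80)**2 = 44**2 = 1936)
-7767*(-1/H) = -7767/((-1*1936)) = -7767/(-1936) = -7767*(-1/1936) = 7767/1936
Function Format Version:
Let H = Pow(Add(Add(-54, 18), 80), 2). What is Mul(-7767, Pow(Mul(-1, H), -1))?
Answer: Rational(7767, 1936) ≈ 4.0119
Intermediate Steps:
H = 1936 (H = Pow(Add(-36, 80), 2) = Pow(44, 2) = 1936)
Mul(-7767, Pow(Mul(-1, H), -1)) = Mul(-7767, Pow(Mul(-1, 1936), -1)) = Mul(-7767, Pow(-1936, -1)) = Mul(-7767, Rational(-1, 1936)) = Rational(7767, 1936)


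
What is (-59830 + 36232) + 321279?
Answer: 297681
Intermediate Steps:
(-59830 + 36232) + 321279 = -23598 + 321279 = 297681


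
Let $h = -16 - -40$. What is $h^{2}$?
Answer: $576$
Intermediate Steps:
$h = 24$ ($h = -16 + 40 = 24$)
$h^{2} = 24^{2} = 576$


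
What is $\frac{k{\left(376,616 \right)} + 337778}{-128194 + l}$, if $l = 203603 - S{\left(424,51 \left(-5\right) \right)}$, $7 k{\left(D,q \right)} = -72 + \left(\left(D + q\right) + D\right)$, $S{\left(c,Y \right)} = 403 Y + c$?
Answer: $\frac{1182871}{622125} \approx 1.9013$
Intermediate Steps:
$S{\left(c,Y \right)} = c + 403 Y$
$k{\left(D,q \right)} = - \frac{72}{7} + \frac{q}{7} + \frac{2 D}{7}$ ($k{\left(D,q \right)} = \frac{-72 + \left(\left(D + q\right) + D\right)}{7} = \frac{-72 + \left(q + 2 D\right)}{7} = \frac{-72 + q + 2 D}{7} = - \frac{72}{7} + \frac{q}{7} + \frac{2 D}{7}$)
$l = 305944$ ($l = 203603 - \left(424 + 403 \cdot 51 \left(-5\right)\right) = 203603 - \left(424 + 403 \left(-255\right)\right) = 203603 - \left(424 - 102765\right) = 203603 - -102341 = 203603 + 102341 = 305944$)
$\frac{k{\left(376,616 \right)} + 337778}{-128194 + l} = \frac{\left(- \frac{72}{7} + \frac{1}{7} \cdot 616 + \frac{2}{7} \cdot 376\right) + 337778}{-128194 + 305944} = \frac{\left(- \frac{72}{7} + 88 + \frac{752}{7}\right) + 337778}{177750} = \left(\frac{1296}{7} + 337778\right) \frac{1}{177750} = \frac{2365742}{7} \cdot \frac{1}{177750} = \frac{1182871}{622125}$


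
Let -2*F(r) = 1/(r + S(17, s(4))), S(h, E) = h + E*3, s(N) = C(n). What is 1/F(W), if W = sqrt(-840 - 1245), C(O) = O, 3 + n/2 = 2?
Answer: -22 - 2*I*sqrt(2085) ≈ -22.0 - 91.324*I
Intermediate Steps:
n = -2 (n = -6 + 2*2 = -6 + 4 = -2)
s(N) = -2
S(h, E) = h + 3*E
W = I*sqrt(2085) (W = sqrt(-2085) = I*sqrt(2085) ≈ 45.662*I)
F(r) = -1/(2*(11 + r)) (F(r) = -1/(2*(r + (17 + 3*(-2)))) = -1/(2*(r + (17 - 6))) = -1/(2*(r + 11)) = -1/(2*(11 + r)))
1/F(W) = 1/(-1/(22 + 2*(I*sqrt(2085)))) = 1/(-1/(22 + 2*I*sqrt(2085))) = -22 - 2*I*sqrt(2085)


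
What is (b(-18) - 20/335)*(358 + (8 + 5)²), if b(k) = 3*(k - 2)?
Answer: -2120648/67 ≈ -31651.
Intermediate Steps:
b(k) = -6 + 3*k (b(k) = 3*(-2 + k) = -6 + 3*k)
(b(-18) - 20/335)*(358 + (8 + 5)²) = ((-6 + 3*(-18)) - 20/335)*(358 + (8 + 5)²) = ((-6 - 54) - 20*1/335)*(358 + 13²) = (-60 - 4/67)*(358 + 169) = -4024/67*527 = -2120648/67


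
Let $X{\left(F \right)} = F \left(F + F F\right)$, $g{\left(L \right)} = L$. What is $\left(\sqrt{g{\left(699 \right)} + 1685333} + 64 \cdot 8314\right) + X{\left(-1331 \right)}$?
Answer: $-2355644034 + 4 \sqrt{105377} \approx -2.3556 \cdot 10^{9}$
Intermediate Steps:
$X{\left(F \right)} = F \left(F + F^{2}\right)$
$\left(\sqrt{g{\left(699 \right)} + 1685333} + 64 \cdot 8314\right) + X{\left(-1331 \right)} = \left(\sqrt{699 + 1685333} + 64 \cdot 8314\right) + \left(-1331\right)^{2} \left(1 - 1331\right) = \left(\sqrt{1686032} + 532096\right) + 1771561 \left(-1330\right) = \left(4 \sqrt{105377} + 532096\right) - 2356176130 = \left(532096 + 4 \sqrt{105377}\right) - 2356176130 = -2355644034 + 4 \sqrt{105377}$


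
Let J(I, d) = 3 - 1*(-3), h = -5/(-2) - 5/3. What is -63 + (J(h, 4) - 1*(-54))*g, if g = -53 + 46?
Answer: -483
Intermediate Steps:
h = 5/6 (h = -5*(-1/2) - 5*1/3 = 5/2 - 5/3 = 5/6 ≈ 0.83333)
J(I, d) = 6 (J(I, d) = 3 + 3 = 6)
g = -7
-63 + (J(h, 4) - 1*(-54))*g = -63 + (6 - 1*(-54))*(-7) = -63 + (6 + 54)*(-7) = -63 + 60*(-7) = -63 - 420 = -483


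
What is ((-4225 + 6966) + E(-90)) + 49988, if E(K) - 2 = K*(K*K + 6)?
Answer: -676809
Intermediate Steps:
E(K) = 2 + K*(6 + K**2) (E(K) = 2 + K*(K*K + 6) = 2 + K*(K**2 + 6) = 2 + K*(6 + K**2))
((-4225 + 6966) + E(-90)) + 49988 = ((-4225 + 6966) + (2 + (-90)**3 + 6*(-90))) + 49988 = (2741 + (2 - 729000 - 540)) + 49988 = (2741 - 729538) + 49988 = -726797 + 49988 = -676809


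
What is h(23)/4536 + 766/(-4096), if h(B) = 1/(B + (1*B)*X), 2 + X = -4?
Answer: -24973771/133539840 ≈ -0.18701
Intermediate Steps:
X = -6 (X = -2 - 4 = -6)
h(B) = -1/(5*B) (h(B) = 1/(B + (1*B)*(-6)) = 1/(B + B*(-6)) = 1/(B - 6*B) = 1/(-5*B) = -1/(5*B))
h(23)/4536 + 766/(-4096) = -⅕/23/4536 + 766/(-4096) = -⅕*1/23*(1/4536) + 766*(-1/4096) = -1/115*1/4536 - 383/2048 = -1/521640 - 383/2048 = -24973771/133539840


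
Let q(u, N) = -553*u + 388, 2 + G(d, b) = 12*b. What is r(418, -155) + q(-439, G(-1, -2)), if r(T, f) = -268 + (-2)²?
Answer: 242891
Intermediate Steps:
r(T, f) = -264 (r(T, f) = -268 + 4 = -264)
G(d, b) = -2 + 12*b
q(u, N) = 388 - 553*u
r(418, -155) + q(-439, G(-1, -2)) = -264 + (388 - 553*(-439)) = -264 + (388 + 242767) = -264 + 243155 = 242891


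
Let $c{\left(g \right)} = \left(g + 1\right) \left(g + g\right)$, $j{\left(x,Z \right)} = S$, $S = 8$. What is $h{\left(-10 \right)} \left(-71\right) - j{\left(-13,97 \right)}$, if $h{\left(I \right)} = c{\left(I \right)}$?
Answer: $-12788$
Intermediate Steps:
$j{\left(x,Z \right)} = 8$
$c{\left(g \right)} = 2 g \left(1 + g\right)$ ($c{\left(g \right)} = \left(1 + g\right) 2 g = 2 g \left(1 + g\right)$)
$h{\left(I \right)} = 2 I \left(1 + I\right)$
$h{\left(-10 \right)} \left(-71\right) - j{\left(-13,97 \right)} = 2 \left(-10\right) \left(1 - 10\right) \left(-71\right) - 8 = 2 \left(-10\right) \left(-9\right) \left(-71\right) - 8 = 180 \left(-71\right) - 8 = -12780 - 8 = -12788$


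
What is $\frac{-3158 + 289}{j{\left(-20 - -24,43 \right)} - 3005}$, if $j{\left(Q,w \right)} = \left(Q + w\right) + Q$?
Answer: $\frac{2869}{2954} \approx 0.97123$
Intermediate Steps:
$j{\left(Q,w \right)} = w + 2 Q$
$\frac{-3158 + 289}{j{\left(-20 - -24,43 \right)} - 3005} = \frac{-3158 + 289}{\left(43 + 2 \left(-20 - -24\right)\right) - 3005} = - \frac{2869}{\left(43 + 2 \left(-20 + 24\right)\right) - 3005} = - \frac{2869}{\left(43 + 2 \cdot 4\right) - 3005} = - \frac{2869}{\left(43 + 8\right) - 3005} = - \frac{2869}{51 - 3005} = - \frac{2869}{-2954} = \left(-2869\right) \left(- \frac{1}{2954}\right) = \frac{2869}{2954}$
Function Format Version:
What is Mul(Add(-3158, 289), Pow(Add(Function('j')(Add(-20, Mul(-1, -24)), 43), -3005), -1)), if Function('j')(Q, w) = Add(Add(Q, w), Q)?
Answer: Rational(2869, 2954) ≈ 0.97123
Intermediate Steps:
Function('j')(Q, w) = Add(w, Mul(2, Q))
Mul(Add(-3158, 289), Pow(Add(Function('j')(Add(-20, Mul(-1, -24)), 43), -3005), -1)) = Mul(Add(-3158, 289), Pow(Add(Add(43, Mul(2, Add(-20, Mul(-1, -24)))), -3005), -1)) = Mul(-2869, Pow(Add(Add(43, Mul(2, Add(-20, 24))), -3005), -1)) = Mul(-2869, Pow(Add(Add(43, Mul(2, 4)), -3005), -1)) = Mul(-2869, Pow(Add(Add(43, 8), -3005), -1)) = Mul(-2869, Pow(Add(51, -3005), -1)) = Mul(-2869, Pow(-2954, -1)) = Mul(-2869, Rational(-1, 2954)) = Rational(2869, 2954)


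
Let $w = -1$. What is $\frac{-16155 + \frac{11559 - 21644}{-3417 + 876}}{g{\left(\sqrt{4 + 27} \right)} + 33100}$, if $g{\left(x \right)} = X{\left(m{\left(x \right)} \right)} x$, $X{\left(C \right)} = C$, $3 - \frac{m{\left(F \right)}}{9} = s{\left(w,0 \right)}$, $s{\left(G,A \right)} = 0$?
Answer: $- \frac{1358416387000}{2783887585941} + \frac{369357930 \sqrt{31}}{927962528647} \approx -0.48574$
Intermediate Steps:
$m{\left(F \right)} = 27$ ($m{\left(F \right)} = 27 - 0 = 27 + 0 = 27$)
$g{\left(x \right)} = 27 x$
$\frac{-16155 + \frac{11559 - 21644}{-3417 + 876}}{g{\left(\sqrt{4 + 27} \right)} + 33100} = \frac{-16155 + \frac{11559 - 21644}{-3417 + 876}}{27 \sqrt{4 + 27} + 33100} = \frac{-16155 - \frac{10085}{-2541}}{27 \sqrt{31} + 33100} = \frac{-16155 - - \frac{10085}{2541}}{33100 + 27 \sqrt{31}} = \frac{-16155 + \frac{10085}{2541}}{33100 + 27 \sqrt{31}} = - \frac{41039770}{2541 \left(33100 + 27 \sqrt{31}\right)}$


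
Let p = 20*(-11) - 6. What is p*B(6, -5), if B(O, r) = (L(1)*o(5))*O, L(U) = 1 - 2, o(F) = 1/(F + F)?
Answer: 678/5 ≈ 135.60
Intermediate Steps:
o(F) = 1/(2*F)
p = -226 (p = -220 - 6 = -226)
L(U) = -1
B(O, r) = -O/10 (B(O, r) = (-1/(2*5))*O = (-1*⅒)*O = -O/10)
p*B(6, -5) = -(-113)*6/5 = -226*(-⅗) = 678/5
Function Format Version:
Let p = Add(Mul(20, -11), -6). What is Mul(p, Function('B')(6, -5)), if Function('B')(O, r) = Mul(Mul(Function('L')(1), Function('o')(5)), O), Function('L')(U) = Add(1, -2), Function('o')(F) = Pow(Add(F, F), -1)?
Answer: Rational(678, 5) ≈ 135.60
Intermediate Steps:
Function('o')(F) = Mul(Rational(1, 2), Pow(F, -1)) (Function('o')(F) = Pow(Mul(2, F), -1) = Mul(Rational(1, 2), Pow(F, -1)))
p = -226 (p = Add(-220, -6) = -226)
Function('L')(U) = -1
Function('B')(O, r) = Mul(Rational(-1, 10), O) (Function('B')(O, r) = Mul(Mul(-1, Mul(Rational(1, 2), Pow(5, -1))), O) = Mul(Mul(-1, Mul(Rational(1, 2), Rational(1, 5))), O) = Mul(Mul(-1, Rational(1, 10)), O) = Mul(Rational(-1, 10), O))
Mul(p, Function('B')(6, -5)) = Mul(-226, Mul(Rational(-1, 10), 6)) = Mul(-226, Rational(-3, 5)) = Rational(678, 5)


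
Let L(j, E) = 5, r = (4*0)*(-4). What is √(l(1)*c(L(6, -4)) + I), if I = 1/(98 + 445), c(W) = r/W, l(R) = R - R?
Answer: √543/543 ≈ 0.042914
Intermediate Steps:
r = 0 (r = 0*(-4) = 0)
l(R) = 0
c(W) = 0 (c(W) = 0/W = 0)
I = 1/543 ≈ 0.0018416
√(l(1)*c(L(6, -4)) + I) = √(0*0 + 1/543) = √(0 + 1/543) = √(1/543) = √543/543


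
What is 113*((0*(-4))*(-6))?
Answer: 0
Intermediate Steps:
113*((0*(-4))*(-6)) = 113*(0*(-6)) = 113*0 = 0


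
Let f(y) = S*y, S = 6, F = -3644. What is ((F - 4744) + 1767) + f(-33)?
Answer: -6819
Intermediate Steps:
f(y) = 6*y
((F - 4744) + 1767) + f(-33) = ((-3644 - 4744) + 1767) + 6*(-33) = (-8388 + 1767) - 198 = -6621 - 198 = -6819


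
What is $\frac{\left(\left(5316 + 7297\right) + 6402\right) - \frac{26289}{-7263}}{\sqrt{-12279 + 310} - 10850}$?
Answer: $- \frac{166526082100}{95011716483} - \frac{15348026 i \sqrt{11969}}{95011716483} \approx -1.7527 - 0.017673 i$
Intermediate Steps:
$\frac{\left(\left(5316 + 7297\right) + 6402\right) - \frac{26289}{-7263}}{\sqrt{-12279 + 310} - 10850} = \frac{\left(12613 + 6402\right) - - \frac{2921}{807}}{\sqrt{-11969} - 10850} = \frac{19015 + \frac{2921}{807}}{i \sqrt{11969} - 10850} = \frac{15348026}{807 \left(-10850 + i \sqrt{11969}\right)}$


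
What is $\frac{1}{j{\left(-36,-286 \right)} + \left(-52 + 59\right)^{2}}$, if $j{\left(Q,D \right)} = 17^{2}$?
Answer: $\frac{1}{338} \approx 0.0029586$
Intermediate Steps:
$j{\left(Q,D \right)} = 289$
$\frac{1}{j{\left(-36,-286 \right)} + \left(-52 + 59\right)^{2}} = \frac{1}{289 + \left(-52 + 59\right)^{2}} = \frac{1}{289 + 7^{2}} = \frac{1}{289 + 49} = \frac{1}{338}$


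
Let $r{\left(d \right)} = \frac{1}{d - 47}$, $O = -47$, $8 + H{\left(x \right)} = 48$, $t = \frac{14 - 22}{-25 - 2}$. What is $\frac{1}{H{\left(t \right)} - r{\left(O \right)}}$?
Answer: $\frac{94}{3761} \approx 0.024993$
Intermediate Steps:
$t = \frac{8}{27}$ ($t = - \frac{8}{-27} = \left(-8\right) \left(- \frac{1}{27}\right) = \frac{8}{27} \approx 0.2963$)
$H{\left(x \right)} = 40$ ($H{\left(x \right)} = -8 + 48 = 40$)
$r{\left(d \right)} = \frac{1}{-47 + d}$
$\frac{1}{H{\left(t \right)} - r{\left(O \right)}} = \frac{1}{40 - \frac{1}{-47 - 47}} = \frac{1}{40 - \frac{1}{-94}} = \frac{1}{40 - - \frac{1}{94}} = \frac{1}{40 + \frac{1}{94}} = \frac{1}{\frac{3761}{94}} = \frac{94}{3761}$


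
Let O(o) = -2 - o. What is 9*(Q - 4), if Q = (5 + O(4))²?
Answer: -27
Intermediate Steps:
Q = 1 (Q = (5 + (-2 - 1*4))² = (5 + (-2 - 4))² = (5 - 6)² = (-1)² = 1)
9*(Q - 4) = 9*(1 - 4) = 9*(-3) = -27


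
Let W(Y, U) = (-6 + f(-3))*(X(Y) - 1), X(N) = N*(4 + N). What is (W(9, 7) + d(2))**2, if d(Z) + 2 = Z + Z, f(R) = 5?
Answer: 12996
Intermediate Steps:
d(Z) = -2 + 2*Z (d(Z) = -2 + (Z + Z) = -2 + 2*Z)
W(Y, U) = 1 - Y*(4 + Y) (W(Y, U) = (-6 + 5)*(Y*(4 + Y) - 1) = -(-1 + Y*(4 + Y)) = 1 - Y*(4 + Y))
(W(9, 7) + d(2))**2 = ((1 - 1*9*(4 + 9)) + (-2 + 2*2))**2 = ((1 - 1*9*13) + (-2 + 4))**2 = ((1 - 117) + 2)**2 = (-116 + 2)**2 = (-114)**2 = 12996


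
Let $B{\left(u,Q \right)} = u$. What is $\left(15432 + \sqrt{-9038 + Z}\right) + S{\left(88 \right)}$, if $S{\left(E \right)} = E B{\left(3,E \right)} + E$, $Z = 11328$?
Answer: $15784 + \sqrt{2290} \approx 15832.0$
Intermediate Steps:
$S{\left(E \right)} = 4 E$ ($S{\left(E \right)} = E 3 + E = 3 E + E = 4 E$)
$\left(15432 + \sqrt{-9038 + Z}\right) + S{\left(88 \right)} = \left(15432 + \sqrt{-9038 + 11328}\right) + 4 \cdot 88 = \left(15432 + \sqrt{2290}\right) + 352 = 15784 + \sqrt{2290}$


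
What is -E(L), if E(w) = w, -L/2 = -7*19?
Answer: -266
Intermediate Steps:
L = 266 (L = -(-14)*19 = -2*(-133) = 266)
-E(L) = -1*266 = -266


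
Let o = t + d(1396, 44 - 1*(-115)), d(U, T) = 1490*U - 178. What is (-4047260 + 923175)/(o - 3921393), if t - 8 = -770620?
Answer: 3124085/2612143 ≈ 1.1960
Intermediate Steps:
t = -770612 (t = 8 - 770620 = -770612)
d(U, T) = -178 + 1490*U
o = 1309250 (o = -770612 + (-178 + 1490*1396) = -770612 + (-178 + 2080040) = -770612 + 2079862 = 1309250)
(-4047260 + 923175)/(o - 3921393) = (-4047260 + 923175)/(1309250 - 3921393) = -3124085/(-2612143) = -3124085*(-1/2612143) = 3124085/2612143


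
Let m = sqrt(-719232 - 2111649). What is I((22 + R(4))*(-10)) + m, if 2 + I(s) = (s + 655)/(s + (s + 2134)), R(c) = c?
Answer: -2833/1614 + I*sqrt(2830881) ≈ -1.7553 + 1682.5*I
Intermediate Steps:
m = I*sqrt(2830881) (m = sqrt(-2830881) = I*sqrt(2830881) ≈ 1682.5*I)
I(s) = -2 + (655 + s)/(2134 + 2*s) (I(s) = -2 + (s + 655)/(s + (s + 2134)) = -2 + (655 + s)/(s + (2134 + s)) = -2 + (655 + s)/(2134 + 2*s))
I((22 + R(4))*(-10)) + m = (-3613 - 3*(22 + 4)*(-10))/(2*(1067 + (22 + 4)*(-10))) + I*sqrt(2830881) = (-3613 - 78*(-10))/(2*(1067 + 26*(-10))) + I*sqrt(2830881) = (-3613 - 3*(-260))/(2*(1067 - 260)) + I*sqrt(2830881) = (1/2)*(-3613 + 780)/807 + I*sqrt(2830881) = (1/2)*(1/807)*(-2833) + I*sqrt(2830881) = -2833/1614 + I*sqrt(2830881)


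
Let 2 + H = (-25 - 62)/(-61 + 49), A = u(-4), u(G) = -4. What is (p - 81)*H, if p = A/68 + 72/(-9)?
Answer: -15897/34 ≈ -467.56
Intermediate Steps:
A = -4
H = 21/4 (H = -2 + (-25 - 62)/(-61 + 49) = -2 - 87/(-12) = -2 - 87*(-1/12) = -2 + 29/4 = 21/4 ≈ 5.2500)
p = -137/17 (p = -4/68 + 72/(-9) = -4*1/68 + 72*(-1/9) = -1/17 - 8 = -137/17 ≈ -8.0588)
(p - 81)*H = (-137/17 - 81)*(21/4) = -1514/17*21/4 = -15897/34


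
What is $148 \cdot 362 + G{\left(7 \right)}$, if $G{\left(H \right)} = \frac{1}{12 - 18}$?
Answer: $\frac{321455}{6} \approx 53576.0$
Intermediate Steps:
$G{\left(H \right)} = - \frac{1}{6}$ ($G{\left(H \right)} = \frac{1}{-6} = - \frac{1}{6}$)
$148 \cdot 362 + G{\left(7 \right)} = 148 \cdot 362 - \frac{1}{6} = 53576 - \frac{1}{6} = \frac{321455}{6}$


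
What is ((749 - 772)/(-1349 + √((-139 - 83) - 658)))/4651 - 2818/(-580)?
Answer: 11931403147209/2455716325990 + 92*I*√55/8467987331 ≈ 4.8586 + 8.0573e-8*I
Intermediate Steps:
((749 - 772)/(-1349 + √((-139 - 83) - 658)))/4651 - 2818/(-580) = -23/(-1349 + √(-222 - 658))*(1/4651) - 2818*(-1/580) = -23/(-1349 + √(-880))*(1/4651) + 1409/290 = -23/(-1349 + 4*I*√55)*(1/4651) + 1409/290 = -23/(4651*(-1349 + 4*I*√55)) + 1409/290 = 1409/290 - 23/(4651*(-1349 + 4*I*√55))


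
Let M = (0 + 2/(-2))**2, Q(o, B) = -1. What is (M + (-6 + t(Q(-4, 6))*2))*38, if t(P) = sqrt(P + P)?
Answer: -190 + 76*I*sqrt(2) ≈ -190.0 + 107.48*I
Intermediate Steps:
t(P) = sqrt(2)*sqrt(P) (t(P) = sqrt(2*P) = sqrt(2)*sqrt(P))
M = 1 (M = (0 + 2*(-1/2))**2 = (0 - 1)**2 = (-1)**2 = 1)
(M + (-6 + t(Q(-4, 6))*2))*38 = (1 + (-6 + (sqrt(2)*sqrt(-1))*2))*38 = (1 + (-6 + (sqrt(2)*I)*2))*38 = (1 + (-6 + (I*sqrt(2))*2))*38 = (1 + (-6 + 2*I*sqrt(2)))*38 = (-5 + 2*I*sqrt(2))*38 = -190 + 76*I*sqrt(2)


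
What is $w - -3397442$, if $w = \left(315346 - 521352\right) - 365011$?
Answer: $2826425$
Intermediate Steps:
$w = -571017$ ($w = \left(315346 - 521352\right) - 365011 = -206006 - 365011 = -571017$)
$w - -3397442 = -571017 - -3397442 = -571017 + 3397442 = 2826425$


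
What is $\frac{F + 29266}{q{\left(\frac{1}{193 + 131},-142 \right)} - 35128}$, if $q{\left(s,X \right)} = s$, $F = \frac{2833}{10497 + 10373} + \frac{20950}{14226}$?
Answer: $- \frac{234615258261306}{281593355877335} \approx -0.83317$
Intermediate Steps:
$F = \frac{238764379}{148448310}$ ($F = \frac{2833}{20870} + 20950 \cdot \frac{1}{14226} = 2833 \cdot \frac{1}{20870} + \frac{10475}{7113} = \frac{2833}{20870} + \frac{10475}{7113} = \frac{238764379}{148448310} \approx 1.6084$)
$\frac{F + 29266}{q{\left(\frac{1}{193 + 131},-142 \right)} - 35128} = \frac{\frac{238764379}{148448310} + 29266}{\frac{1}{193 + 131} - 35128} = \frac{4344727004839}{148448310 \left(\frac{1}{324} - 35128\right)} = \frac{4344727004839}{148448310 \left(- \frac{11381471}{324}\right)} = \frac{4344727004839}{148448310} \left(- \frac{324}{11381471}\right) = - \frac{234615258261306}{281593355877335}$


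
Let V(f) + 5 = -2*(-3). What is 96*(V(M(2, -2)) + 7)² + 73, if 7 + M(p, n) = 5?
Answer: 6217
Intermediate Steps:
M(p, n) = -2 (M(p, n) = -7 + 5 = -2)
V(f) = 1 (V(f) = -5 - 2*(-3) = -5 + 6 = 1)
96*(V(M(2, -2)) + 7)² + 73 = 96*(1 + 7)² + 73 = 96*8² + 73 = 96*64 + 73 = 6144 + 73 = 6217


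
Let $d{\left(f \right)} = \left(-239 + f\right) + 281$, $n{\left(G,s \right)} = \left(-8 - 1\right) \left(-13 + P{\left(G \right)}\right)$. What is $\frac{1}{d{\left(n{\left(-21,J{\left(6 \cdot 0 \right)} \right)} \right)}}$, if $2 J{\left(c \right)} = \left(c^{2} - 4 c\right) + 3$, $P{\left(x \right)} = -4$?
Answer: $\frac{1}{195} \approx 0.0051282$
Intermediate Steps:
$J{\left(c \right)} = \frac{3}{2} + \frac{c^{2}}{2} - 2 c$ ($J{\left(c \right)} = \frac{\left(c^{2} - 4 c\right) + 3}{2} = \frac{3 + c^{2} - 4 c}{2} = \frac{3}{2} + \frac{c^{2}}{2} - 2 c$)
$n{\left(G,s \right)} = 153$ ($n{\left(G,s \right)} = \left(-8 - 1\right) \left(-13 - 4\right) = \left(-9\right) \left(-17\right) = 153$)
$d{\left(f \right)} = 42 + f$
$\frac{1}{d{\left(n{\left(-21,J{\left(6 \cdot 0 \right)} \right)} \right)}} = \frac{1}{42 + 153} = \frac{1}{195}$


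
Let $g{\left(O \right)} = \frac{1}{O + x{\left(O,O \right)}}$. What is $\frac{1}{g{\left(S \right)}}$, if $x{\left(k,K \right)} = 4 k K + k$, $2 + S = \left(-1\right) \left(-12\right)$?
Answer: $420$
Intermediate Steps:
$S = 10$ ($S = -2 - -12 = -2 + 12 = 10$)
$x{\left(k,K \right)} = k + 4 K k$ ($x{\left(k,K \right)} = 4 K k + k = k + 4 K k$)
$g{\left(O \right)} = \frac{1}{O + O \left(1 + 4 O\right)}$
$\frac{1}{g{\left(S \right)}} = \frac{1}{\frac{1}{2} \cdot \frac{1}{10} \frac{1}{1 + 2 \cdot 10}} = \frac{1}{\frac{1}{2} \cdot \frac{1}{10} \frac{1}{1 + 20}} = \frac{1}{\frac{1}{2} \cdot \frac{1}{10} \cdot \frac{1}{21}} = \frac{1}{\frac{1}{420}} = 420$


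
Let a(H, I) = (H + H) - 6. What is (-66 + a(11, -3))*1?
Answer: -50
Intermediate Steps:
a(H, I) = -6 + 2*H (a(H, I) = 2*H - 6 = -6 + 2*H)
(-66 + a(11, -3))*1 = (-66 + (-6 + 2*11))*1 = (-66 + (-6 + 22))*1 = (-66 + 16)*1 = -50*1 = -50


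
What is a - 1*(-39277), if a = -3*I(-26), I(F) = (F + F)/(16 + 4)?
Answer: 196424/5 ≈ 39285.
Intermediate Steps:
I(F) = F/10 (I(F) = (2*F)/20 = (2*F)*(1/20) = F/10)
a = 39/5 (a = -3*(-26)/10 = -3*(-13/5) = 39/5 ≈ 7.8000)
a - 1*(-39277) = 39/5 - 1*(-39277) = 39/5 + 39277 = 196424/5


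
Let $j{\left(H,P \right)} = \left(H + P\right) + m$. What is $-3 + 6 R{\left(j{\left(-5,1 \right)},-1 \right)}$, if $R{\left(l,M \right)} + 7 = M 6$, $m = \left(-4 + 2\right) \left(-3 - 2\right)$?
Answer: $-81$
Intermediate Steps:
$m = 10$ ($m = \left(-2\right) \left(-5\right) = 10$)
$j{\left(H,P \right)} = 10 + H + P$ ($j{\left(H,P \right)} = \left(H + P\right) + 10 = 10 + H + P$)
$R{\left(l,M \right)} = -7 + 6 M$ ($R{\left(l,M \right)} = -7 + M 6 = -7 + 6 M$)
$-3 + 6 R{\left(j{\left(-5,1 \right)},-1 \right)} = -3 + 6 \left(-7 + 6 \left(-1\right)\right) = -3 + 6 \left(-7 - 6\right) = -3 + 6 \left(-13\right) = -3 - 78 = -81$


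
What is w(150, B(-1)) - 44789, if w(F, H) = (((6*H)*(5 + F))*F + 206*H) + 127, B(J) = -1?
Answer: -184368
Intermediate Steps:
w(F, H) = 127 + 206*H + 6*F*H*(5 + F) (w(F, H) = ((6*H*(5 + F))*F + 206*H) + 127 = (6*F*H*(5 + F) + 206*H) + 127 = (206*H + 6*F*H*(5 + F)) + 127 = 127 + 206*H + 6*F*H*(5 + F))
w(150, B(-1)) - 44789 = (127 + 206*(-1) + 6*(-1)*150² + 30*150*(-1)) - 44789 = (127 - 206 + 6*(-1)*22500 - 4500) - 44789 = (127 - 206 - 135000 - 4500) - 44789 = -139579 - 44789 = -184368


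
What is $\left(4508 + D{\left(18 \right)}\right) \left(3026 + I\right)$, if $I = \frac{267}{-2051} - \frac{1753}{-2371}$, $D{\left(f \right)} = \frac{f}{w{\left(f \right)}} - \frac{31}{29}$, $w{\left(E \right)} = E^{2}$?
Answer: $\frac{5771106334856654}{423074127} \approx 1.3641 \cdot 10^{7}$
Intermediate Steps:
$D{\left(f \right)} = - \frac{31}{29} + \frac{1}{f}$ ($D{\left(f \right)} = \frac{f}{f^{2}} - \frac{31}{29} = \frac{1}{f} - \frac{31}{29} = - \frac{31}{29} + \frac{1}{f}$)
$I = \frac{2962346}{4862921}$ ($I = 267 \left(- \frac{1}{2051}\right) - - \frac{1753}{2371} = - \frac{267}{2051} + \frac{1753}{2371} = \frac{2962346}{4862921} \approx 0.60917$)
$\left(4508 + D{\left(18 \right)}\right) \left(3026 + I\right) = \left(4508 - \left(\frac{31}{29} - \frac{1}{18}\right)\right) \left(3026 + \frac{2962346}{4862921}\right) = \left(4508 + \left(- \frac{31}{29} + \frac{1}{18}\right)\right) \frac{14718161292}{4862921} = \left(4508 - \frac{529}{522}\right) \frac{14718161292}{4862921} = \frac{2352647}{522} \cdot \frac{14718161292}{4862921} = \frac{5771106334856654}{423074127}$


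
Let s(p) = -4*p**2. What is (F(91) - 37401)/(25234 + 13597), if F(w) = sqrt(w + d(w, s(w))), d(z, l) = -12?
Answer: -2877/2987 + sqrt(79)/38831 ≈ -0.96294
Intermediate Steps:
F(w) = sqrt(-12 + w) (F(w) = sqrt(w - 12) = sqrt(-12 + w))
(F(91) - 37401)/(25234 + 13597) = (sqrt(-12 + 91) - 37401)/(25234 + 13597) = (sqrt(79) - 37401)/38831 = (-37401 + sqrt(79))*(1/38831) = -2877/2987 + sqrt(79)/38831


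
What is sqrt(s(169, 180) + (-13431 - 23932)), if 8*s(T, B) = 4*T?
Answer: I*sqrt(149114)/2 ≈ 193.08*I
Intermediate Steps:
s(T, B) = T/2 (s(T, B) = (4*T)/8 = T/2)
sqrt(s(169, 180) + (-13431 - 23932)) = sqrt((1/2)*169 + (-13431 - 23932)) = sqrt(169/2 - 37363) = sqrt(-74557/2) = I*sqrt(149114)/2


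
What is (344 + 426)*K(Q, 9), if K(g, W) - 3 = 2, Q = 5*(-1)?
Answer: 3850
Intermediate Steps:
Q = -5
K(g, W) = 5 (K(g, W) = 3 + 2 = 5)
(344 + 426)*K(Q, 9) = (344 + 426)*5 = 770*5 = 3850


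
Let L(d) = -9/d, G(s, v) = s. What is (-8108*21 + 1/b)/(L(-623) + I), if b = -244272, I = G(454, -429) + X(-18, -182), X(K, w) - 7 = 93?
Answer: -3701661735833/12044389296 ≈ -307.33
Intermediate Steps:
X(K, w) = 100 (X(K, w) = 7 + 93 = 100)
I = 554 (I = 454 + 100 = 554)
(-8108*21 + 1/b)/(L(-623) + I) = (-8108*21 + 1/(-244272))/(-9/(-623) + 554) = (-170268 - 1/244272)/(-9*(-1/623) + 554) = -41591704897/(244272*(9/623 + 554)) = -41591704897/(244272*345151/623) = -41591704897/244272*623/345151 = -3701661735833/12044389296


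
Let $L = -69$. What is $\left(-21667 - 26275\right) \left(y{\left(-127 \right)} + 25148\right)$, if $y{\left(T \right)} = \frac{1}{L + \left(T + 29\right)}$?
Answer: $- \frac{201342736530}{167} \approx -1.2056 \cdot 10^{9}$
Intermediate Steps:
$y{\left(T \right)} = \frac{1}{-40 + T}$ ($y{\left(T \right)} = \frac{1}{-69 + \left(T + 29\right)} = \frac{1}{-69 + \left(29 + T\right)} = \frac{1}{-40 + T}$)
$\left(-21667 - 26275\right) \left(y{\left(-127 \right)} + 25148\right) = \left(-21667 - 26275\right) \left(\frac{1}{-40 - 127} + 25148\right) = - 47942 \left(\frac{1}{-167} + 25148\right) = - 47942 \left(- \frac{1}{167} + 25148\right) = \left(-47942\right) \frac{4199715}{167} = - \frac{201342736530}{167}$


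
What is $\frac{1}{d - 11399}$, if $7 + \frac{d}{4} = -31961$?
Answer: $- \frac{1}{139271} \approx -7.1802 \cdot 10^{-6}$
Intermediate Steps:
$d = -127872$ ($d = -28 + 4 \left(-31961\right) = -28 - 127844 = -127872$)
$\frac{1}{d - 11399} = \frac{1}{-127872 - 11399} = \frac{1}{-139271} = - \frac{1}{139271}$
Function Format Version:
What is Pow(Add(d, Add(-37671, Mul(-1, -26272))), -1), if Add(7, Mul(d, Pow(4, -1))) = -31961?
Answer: Rational(-1, 139271) ≈ -7.1802e-6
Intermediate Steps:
d = -127872 (d = Add(-28, Mul(4, -31961)) = Add(-28, -127844) = -127872)
Pow(Add(d, Add(-37671, Mul(-1, -26272))), -1) = Pow(Add(-127872, Add(-37671, Mul(-1, -26272))), -1) = Pow(Add(-127872, Add(-37671, 26272)), -1) = Pow(Add(-127872, -11399), -1) = Pow(-139271, -1) = Rational(-1, 139271)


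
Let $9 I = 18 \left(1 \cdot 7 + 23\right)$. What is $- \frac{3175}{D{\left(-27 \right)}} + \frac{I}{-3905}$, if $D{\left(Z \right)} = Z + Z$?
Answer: $\frac{2479027}{42174} \approx 58.781$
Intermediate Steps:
$D{\left(Z \right)} = 2 Z$
$I = 60$ ($I = \frac{18 \left(1 \cdot 7 + 23\right)}{9} = \frac{18 \left(7 + 23\right)}{9} = \frac{18 \cdot 30}{9} = \frac{1}{9} \cdot 540 = 60$)
$- \frac{3175}{D{\left(-27 \right)}} + \frac{I}{-3905} = - \frac{3175}{2 \left(-27\right)} + \frac{60}{-3905} = - \frac{3175}{-54} + 60 \left(- \frac{1}{3905}\right) = \left(-3175\right) \left(- \frac{1}{54}\right) - \frac{12}{781} = \frac{3175}{54} - \frac{12}{781} = \frac{2479027}{42174}$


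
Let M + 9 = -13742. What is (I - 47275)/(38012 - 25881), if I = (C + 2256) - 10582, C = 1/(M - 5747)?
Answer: -1084108299/236530238 ≈ -4.5834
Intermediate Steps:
M = -13751 (M = -9 - 13742 = -13751)
C = -1/19498 (C = 1/(-13751 - 5747) = 1/(-19498) = -1/19498 ≈ -5.1287e-5)
I = -162340349/19498 (I = (-1/19498 + 2256) - 10582 = 43987487/19498 - 10582 = -162340349/19498 ≈ -8326.0)
(I - 47275)/(38012 - 25881) = (-162340349/19498 - 47275)/(38012 - 25881) = -1084108299/19498/12131 = -1084108299/19498*1/12131 = -1084108299/236530238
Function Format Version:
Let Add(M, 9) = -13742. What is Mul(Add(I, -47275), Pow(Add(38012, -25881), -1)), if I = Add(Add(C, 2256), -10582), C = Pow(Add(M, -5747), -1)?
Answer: Rational(-1084108299, 236530238) ≈ -4.5834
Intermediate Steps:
M = -13751 (M = Add(-9, -13742) = -13751)
C = Rational(-1, 19498) (C = Pow(Add(-13751, -5747), -1) = Pow(-19498, -1) = Rational(-1, 19498) ≈ -5.1287e-5)
I = Rational(-162340349, 19498) (I = Add(Add(Rational(-1, 19498), 2256), -10582) = Add(Rational(43987487, 19498), -10582) = Rational(-162340349, 19498) ≈ -8326.0)
Mul(Add(I, -47275), Pow(Add(38012, -25881), -1)) = Mul(Add(Rational(-162340349, 19498), -47275), Pow(Add(38012, -25881), -1)) = Mul(Rational(-1084108299, 19498), Pow(12131, -1)) = Mul(Rational(-1084108299, 19498), Rational(1, 12131)) = Rational(-1084108299, 236530238)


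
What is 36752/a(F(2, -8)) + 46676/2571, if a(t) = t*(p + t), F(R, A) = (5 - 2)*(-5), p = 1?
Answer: 5793964/29995 ≈ 193.16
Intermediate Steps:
F(R, A) = -15 (F(R, A) = 3*(-5) = -15)
a(t) = t*(1 + t)
36752/a(F(2, -8)) + 46676/2571 = 36752/((-15*(1 - 15))) + 46676/2571 = 36752/((-15*(-14))) + 46676*(1/2571) = 36752/210 + 46676/2571 = 36752*(1/210) + 46676/2571 = 18376/105 + 46676/2571 = 5793964/29995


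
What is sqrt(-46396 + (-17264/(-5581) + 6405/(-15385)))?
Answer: I*sqrt(13681525299902019545)/17172737 ≈ 215.39*I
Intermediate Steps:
sqrt(-46396 + (-17264/(-5581) + 6405/(-15385))) = sqrt(-46396 + (-17264*(-1/5581) + 6405*(-1/15385))) = sqrt(-46396 + (17264/5581 - 1281/3077)) = sqrt(-46396 + 45972067/17172737) = sqrt(-796700333785/17172737) = I*sqrt(13681525299902019545)/17172737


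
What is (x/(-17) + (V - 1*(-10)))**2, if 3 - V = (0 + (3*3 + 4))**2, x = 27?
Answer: 7177041/289 ≈ 24834.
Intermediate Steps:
V = -166 (V = 3 - (0 + (3*3 + 4))**2 = 3 - (0 + (9 + 4))**2 = 3 - (0 + 13)**2 = 3 - 1*13**2 = 3 - 1*169 = 3 - 169 = -166)
(x/(-17) + (V - 1*(-10)))**2 = (27/(-17) + (-166 - 1*(-10)))**2 = (27*(-1/17) + (-166 + 10))**2 = (-27/17 - 156)**2 = (-2679/17)**2 = 7177041/289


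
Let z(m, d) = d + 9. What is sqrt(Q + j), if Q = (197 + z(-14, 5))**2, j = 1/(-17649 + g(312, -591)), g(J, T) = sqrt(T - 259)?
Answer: sqrt((785751128 - 222605*I*sqrt(34))/(17649 - 5*I*sqrt(34))) ≈ 211.0 - 0.e-10*I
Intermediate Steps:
g(J, T) = sqrt(-259 + T)
z(m, d) = 9 + d
j = 1/(-17649 + 5*I*sqrt(34)) (j = 1/(-17649 + sqrt(-259 - 591)) = 1/(-17649 + sqrt(-850)) = 1/(-17649 + 5*I*sqrt(34)) ≈ -5.666e-5 - 9.36e-8*I)
Q = 44521 (Q = (197 + (9 + 5))**2 = (197 + 14)**2 = 211**2 = 44521)
sqrt(Q + j) = sqrt(44521 + (-17649/311488051 - 5*I*sqrt(34)/311488051)) = sqrt(13867759500922/311488051 - 5*I*sqrt(34)/311488051)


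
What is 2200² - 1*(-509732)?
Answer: 5349732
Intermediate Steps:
2200² - 1*(-509732) = 4840000 + 509732 = 5349732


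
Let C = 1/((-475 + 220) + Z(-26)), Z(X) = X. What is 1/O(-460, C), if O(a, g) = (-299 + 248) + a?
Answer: -1/511 ≈ -0.0019569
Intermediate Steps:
C = -1/281 (C = 1/((-475 + 220) - 26) = 1/(-255 - 26) = 1/(-281) = -1/281 ≈ -0.0035587)
O(a, g) = -51 + a
1/O(-460, C) = 1/(-51 - 460) = 1/(-511) = -1/511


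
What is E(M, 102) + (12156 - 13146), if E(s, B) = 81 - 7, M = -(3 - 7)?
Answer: -916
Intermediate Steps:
M = 4 (M = -1*(-4) = 4)
E(s, B) = 74
E(M, 102) + (12156 - 13146) = 74 + (12156 - 13146) = 74 - 990 = -916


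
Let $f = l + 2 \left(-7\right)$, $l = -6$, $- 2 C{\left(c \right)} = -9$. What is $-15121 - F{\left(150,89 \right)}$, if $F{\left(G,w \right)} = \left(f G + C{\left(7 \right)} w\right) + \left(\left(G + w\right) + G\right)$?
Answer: $- \frac{25821}{2} \approx -12911.0$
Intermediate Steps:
$C{\left(c \right)} = \frac{9}{2}$ ($C{\left(c \right)} = \left(- \frac{1}{2}\right) \left(-9\right) = \frac{9}{2}$)
$f = -20$ ($f = -6 + 2 \left(-7\right) = -6 - 14 = -20$)
$F{\left(G,w \right)} = - 18 G + \frac{11 w}{2}$ ($F{\left(G,w \right)} = \left(- 20 G + \frac{9 w}{2}\right) + \left(\left(G + w\right) + G\right) = \left(- 20 G + \frac{9 w}{2}\right) + \left(w + 2 G\right) = - 18 G + \frac{11 w}{2}$)
$-15121 - F{\left(150,89 \right)} = -15121 - \left(\left(-18\right) 150 + \frac{11}{2} \cdot 89\right) = -15121 - \left(-2700 + \frac{979}{2}\right) = -15121 - - \frac{4421}{2} = -15121 + \frac{4421}{2} = - \frac{25821}{2}$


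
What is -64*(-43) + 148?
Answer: 2900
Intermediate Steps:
-64*(-43) + 148 = 2752 + 148 = 2900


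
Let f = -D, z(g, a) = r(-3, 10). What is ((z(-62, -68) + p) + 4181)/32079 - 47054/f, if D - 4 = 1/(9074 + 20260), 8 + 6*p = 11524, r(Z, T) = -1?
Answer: 132836349330958/11292160869 ≈ 11764.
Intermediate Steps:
z(g, a) = -1
p = 5758/3 (p = -4/3 + (⅙)*11524 = -4/3 + 5762/3 = 5758/3 ≈ 1919.3)
D = 117337/29334 (D = 4 + 1/(9074 + 20260) = 4 + 1/29334 = 117337/29334 ≈ 4.0000)
f = -117337/29334 (f = -1*117337/29334 = -117337/29334 ≈ -4.0000)
((z(-62, -68) + p) + 4181)/32079 - 47054/f = ((-1 + 5758/3) + 4181)/32079 - 47054/(-117337/29334) = (5755/3 + 4181)*(1/32079) - 47054*(-29334/117337) = (18298/3)*(1/32079) + 1380282036/117337 = 18298/96237 + 1380282036/117337 = 132836349330958/11292160869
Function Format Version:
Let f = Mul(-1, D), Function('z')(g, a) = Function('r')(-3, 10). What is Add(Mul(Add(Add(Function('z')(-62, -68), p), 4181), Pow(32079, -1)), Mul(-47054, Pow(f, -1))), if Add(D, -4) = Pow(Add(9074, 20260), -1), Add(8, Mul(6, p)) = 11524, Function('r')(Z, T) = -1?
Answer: Rational(132836349330958, 11292160869) ≈ 11764.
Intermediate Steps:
Function('z')(g, a) = -1
p = Rational(5758, 3) (p = Add(Rational(-4, 3), Mul(Rational(1, 6), 11524)) = Add(Rational(-4, 3), Rational(5762, 3)) = Rational(5758, 3) ≈ 1919.3)
D = Rational(117337, 29334) (D = Add(4, Pow(Add(9074, 20260), -1)) = Add(4, Pow(29334, -1)) = Add(4, Rational(1, 29334)) = Rational(117337, 29334) ≈ 4.0000)
f = Rational(-117337, 29334) (f = Mul(-1, Rational(117337, 29334)) = Rational(-117337, 29334) ≈ -4.0000)
Add(Mul(Add(Add(Function('z')(-62, -68), p), 4181), Pow(32079, -1)), Mul(-47054, Pow(f, -1))) = Add(Mul(Add(Add(-1, Rational(5758, 3)), 4181), Pow(32079, -1)), Mul(-47054, Pow(Rational(-117337, 29334), -1))) = Add(Mul(Add(Rational(5755, 3), 4181), Rational(1, 32079)), Mul(-47054, Rational(-29334, 117337))) = Add(Mul(Rational(18298, 3), Rational(1, 32079)), Rational(1380282036, 117337)) = Add(Rational(18298, 96237), Rational(1380282036, 117337)) = Rational(132836349330958, 11292160869)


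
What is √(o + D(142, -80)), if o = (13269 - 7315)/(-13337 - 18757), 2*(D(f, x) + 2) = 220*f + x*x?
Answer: √538411563227/5349 ≈ 137.18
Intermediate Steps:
D(f, x) = -2 + x²/2 + 110*f (D(f, x) = -2 + (220*f + x*x)/2 = -2 + (220*f + x²)/2 = -2 + (x² + 220*f)/2 = -2 + (x²/2 + 110*f) = -2 + x²/2 + 110*f)
o = -2977/16047 (o = 5954/(-32094) = 5954*(-1/32094) = -2977/16047 ≈ -0.18552)
√(o + D(142, -80)) = √(-2977/16047 + (-2 + (½)*(-80)² + 110*142)) = √(-2977/16047 + (-2 + (½)*6400 + 15620)) = √(-2977/16047 + (-2 + 3200 + 15620)) = √(-2977/16047 + 18818) = √(301969469/16047) = √538411563227/5349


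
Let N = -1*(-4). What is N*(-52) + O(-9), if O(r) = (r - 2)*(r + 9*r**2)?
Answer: -8128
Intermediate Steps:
O(r) = (-2 + r)*(r + 9*r**2)
N = 4
N*(-52) + O(-9) = 4*(-52) - 9*(-2 - 17*(-9) + 9*(-9)**2) = -208 - 9*(-2 + 153 + 9*81) = -208 - 9*(-2 + 153 + 729) = -208 - 9*880 = -208 - 7920 = -8128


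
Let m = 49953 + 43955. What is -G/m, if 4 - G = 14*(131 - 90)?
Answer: 285/46954 ≈ 0.0060698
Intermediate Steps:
m = 93908
G = -570 (G = 4 - 14*(131 - 90) = 4 - 14*41 = 4 - 1*574 = 4 - 574 = -570)
-G/m = -(-570)/93908 = -1*(-285/46954) = 285/46954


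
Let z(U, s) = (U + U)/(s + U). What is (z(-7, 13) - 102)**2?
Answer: 97969/9 ≈ 10885.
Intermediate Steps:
z(U, s) = 2*U/(U + s) (z(U, s) = (2*U)/(U + s) = 2*U/(U + s))
(z(-7, 13) - 102)**2 = (2*(-7)/(-7 + 13) - 102)**2 = (2*(-7)/6 - 102)**2 = (2*(-7)*(1/6) - 102)**2 = (-7/3 - 102)**2 = (-313/3)**2 = 97969/9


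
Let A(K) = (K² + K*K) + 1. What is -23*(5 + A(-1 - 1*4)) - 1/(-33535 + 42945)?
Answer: -12120081/9410 ≈ -1288.0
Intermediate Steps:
A(K) = 1 + 2*K² (A(K) = (K² + K²) + 1 = 2*K² + 1 = 1 + 2*K²)
-23*(5 + A(-1 - 1*4)) - 1/(-33535 + 42945) = -23*(5 + (1 + 2*(-1 - 1*4)²)) - 1/(-33535 + 42945) = -23*(5 + (1 + 2*(-1 - 4)²)) - 1/9410 = -23*(5 + (1 + 2*(-5)²)) - 1*1/9410 = -23*(5 + (1 + 2*25)) - 1/9410 = -23*(5 + (1 + 50)) - 1/9410 = -23*(5 + 51) - 1/9410 = -23*56 - 1/9410 = -1288 - 1/9410 = -12120081/9410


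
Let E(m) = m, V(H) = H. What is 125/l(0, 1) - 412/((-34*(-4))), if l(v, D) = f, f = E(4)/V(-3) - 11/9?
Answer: -40619/782 ≈ -51.942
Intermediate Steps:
f = -23/9 (f = 4/(-3) - 11/9 = 4*(-1/3) - 11*1/9 = -4/3 - 11/9 = -23/9 ≈ -2.5556)
l(v, D) = -23/9
125/l(0, 1) - 412/((-34*(-4))) = 125/(-23/9) - 412/((-34*(-4))) = 125*(-9/23) - 412/136 = -1125/23 - 412*1/136 = -1125/23 - 103/34 = -40619/782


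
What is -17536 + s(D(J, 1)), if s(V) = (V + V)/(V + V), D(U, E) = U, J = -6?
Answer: -17535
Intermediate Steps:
s(V) = 1 (s(V) = (2*V)/((2*V)) = (2*V)*(1/(2*V)) = 1)
-17536 + s(D(J, 1)) = -17536 + 1 = -17535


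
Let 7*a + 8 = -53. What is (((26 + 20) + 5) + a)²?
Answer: 87616/49 ≈ 1788.1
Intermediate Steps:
a = -61/7 (a = -8/7 + (⅐)*(-53) = -8/7 - 53/7 = -61/7 ≈ -8.7143)
(((26 + 20) + 5) + a)² = (((26 + 20) + 5) - 61/7)² = ((46 + 5) - 61/7)² = (51 - 61/7)² = (296/7)² = 87616/49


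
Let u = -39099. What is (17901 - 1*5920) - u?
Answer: 51080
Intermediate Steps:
(17901 - 1*5920) - u = (17901 - 1*5920) - 1*(-39099) = (17901 - 5920) + 39099 = 11981 + 39099 = 51080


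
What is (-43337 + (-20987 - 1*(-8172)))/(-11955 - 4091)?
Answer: 28076/8023 ≈ 3.4994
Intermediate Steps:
(-43337 + (-20987 - 1*(-8172)))/(-11955 - 4091) = (-43337 + (-20987 + 8172))/(-16046) = (-43337 - 12815)*(-1/16046) = -56152*(-1/16046) = 28076/8023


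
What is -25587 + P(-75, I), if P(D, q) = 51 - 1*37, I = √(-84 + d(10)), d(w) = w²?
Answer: -25573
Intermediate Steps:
I = 4 (I = √(-84 + 10²) = √(-84 + 100) = √16 = 4)
P(D, q) = 14 (P(D, q) = 51 - 37 = 14)
-25587 + P(-75, I) = -25587 + 14 = -25573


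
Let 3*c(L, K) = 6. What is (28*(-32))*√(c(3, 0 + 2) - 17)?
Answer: -896*I*√15 ≈ -3470.2*I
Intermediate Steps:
c(L, K) = 2 (c(L, K) = (⅓)*6 = 2)
(28*(-32))*√(c(3, 0 + 2) - 17) = (28*(-32))*√(2 - 17) = -896*I*√15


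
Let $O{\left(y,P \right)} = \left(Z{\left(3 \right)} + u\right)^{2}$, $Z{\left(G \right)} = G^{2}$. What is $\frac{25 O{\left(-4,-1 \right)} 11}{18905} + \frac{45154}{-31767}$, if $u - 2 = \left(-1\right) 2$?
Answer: $- \frac{29205289}{120111027} \approx -0.24315$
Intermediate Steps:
$u = 0$ ($u = 2 - 2 = 0$)
$O{\left(y,P \right)} = 81$ ($O{\left(y,P \right)} = \left(3^{2} + 0\right)^{2} = \left(9 + 0\right)^{2} = 9^{2} = 81$)
$\frac{25 O{\left(-4,-1 \right)} 11}{18905} + \frac{45154}{-31767} = \frac{25 \cdot 81 \cdot 11}{18905} + \frac{45154}{-31767} = 2025 \cdot 11 \cdot \frac{1}{18905} + 45154 \left(- \frac{1}{31767}\right) = 22275 \cdot \frac{1}{18905} - \frac{45154}{31767} = \frac{4455}{3781} - \frac{45154}{31767} = - \frac{29205289}{120111027}$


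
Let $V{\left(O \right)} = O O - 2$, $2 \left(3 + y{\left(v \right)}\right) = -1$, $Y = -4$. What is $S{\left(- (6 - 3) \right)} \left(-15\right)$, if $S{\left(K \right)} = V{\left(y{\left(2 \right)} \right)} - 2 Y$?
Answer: $- \frac{1095}{4} \approx -273.75$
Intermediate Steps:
$y{\left(v \right)} = - \frac{7}{2}$ ($y{\left(v \right)} = -3 + \frac{1}{2} \left(-1\right) = -3 - \frac{1}{2} = - \frac{7}{2}$)
$V{\left(O \right)} = -2 + O^{2}$ ($V{\left(O \right)} = O^{2} - 2 = -2 + O^{2}$)
$S{\left(K \right)} = \frac{73}{4}$ ($S{\left(K \right)} = \left(-2 + \left(- \frac{7}{2}\right)^{2}\right) - -8 = \left(-2 + \frac{49}{4}\right) + 8 = \frac{41}{4} + 8 = \frac{73}{4}$)
$S{\left(- (6 - 3) \right)} \left(-15\right) = \frac{73}{4} \left(-15\right) = - \frac{1095}{4}$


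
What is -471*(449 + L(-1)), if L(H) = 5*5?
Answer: -223254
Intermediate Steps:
L(H) = 25
-471*(449 + L(-1)) = -471*(449 + 25) = -471*474 = -223254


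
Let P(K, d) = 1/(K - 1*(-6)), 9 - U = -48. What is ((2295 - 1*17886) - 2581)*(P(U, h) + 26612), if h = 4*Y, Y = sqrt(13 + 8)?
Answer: -4352341972/9 ≈ -4.8359e+8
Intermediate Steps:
U = 57 (U = 9 - 1*(-48) = 9 + 48 = 57)
Y = sqrt(21) ≈ 4.5826
h = 4*sqrt(21) ≈ 18.330
P(K, d) = 1/(6 + K) (P(K, d) = 1/(K + 6) = 1/(6 + K))
((2295 - 1*17886) - 2581)*(P(U, h) + 26612) = ((2295 - 1*17886) - 2581)*(1/(6 + 57) + 26612) = ((2295 - 17886) - 2581)*(1/63 + 26612) = (-15591 - 2581)*(1/63 + 26612) = -18172*1676557/63 = -4352341972/9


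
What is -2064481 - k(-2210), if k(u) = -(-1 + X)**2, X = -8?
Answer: -2064400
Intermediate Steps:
k(u) = -81 (k(u) = -(-1 - 8)**2 = -1*(-9)**2 = -1*81 = -81)
-2064481 - k(-2210) = -2064481 - 1*(-81) = -2064481 + 81 = -2064400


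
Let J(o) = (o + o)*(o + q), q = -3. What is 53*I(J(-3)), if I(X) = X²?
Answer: 68688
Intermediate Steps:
J(o) = 2*o*(-3 + o) (J(o) = (o + o)*(o - 3) = (2*o)*(-3 + o) = 2*o*(-3 + o))
53*I(J(-3)) = 53*(2*(-3)*(-3 - 3))² = 53*(2*(-3)*(-6))² = 53*36² = 53*1296 = 68688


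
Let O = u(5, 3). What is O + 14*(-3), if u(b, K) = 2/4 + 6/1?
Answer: -71/2 ≈ -35.500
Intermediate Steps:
u(b, K) = 13/2 (u(b, K) = 2*(¼) + 6*1 = ½ + 6 = 13/2)
O = 13/2 ≈ 6.5000
O + 14*(-3) = 13/2 + 14*(-3) = 13/2 - 42 = -71/2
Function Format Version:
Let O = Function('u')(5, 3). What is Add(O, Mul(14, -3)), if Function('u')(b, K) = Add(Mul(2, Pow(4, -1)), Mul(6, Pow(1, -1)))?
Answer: Rational(-71, 2) ≈ -35.500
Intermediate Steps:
Function('u')(b, K) = Rational(13, 2) (Function('u')(b, K) = Add(Mul(2, Rational(1, 4)), Mul(6, 1)) = Add(Rational(1, 2), 6) = Rational(13, 2))
O = Rational(13, 2) ≈ 6.5000
Add(O, Mul(14, -3)) = Add(Rational(13, 2), Mul(14, -3)) = Add(Rational(13, 2), -42) = Rational(-71, 2)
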